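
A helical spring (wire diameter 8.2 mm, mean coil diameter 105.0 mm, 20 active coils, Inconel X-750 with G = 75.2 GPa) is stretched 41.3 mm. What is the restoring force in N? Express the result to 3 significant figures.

k = Gd⁴/(8D³N_a) = (75.2×10³)(8.2⁴)/(8·105.0³·20) = 1.8356 N/mm
F = k·δ = 1.8356 × 41.3 = 75.812 N

75.8 N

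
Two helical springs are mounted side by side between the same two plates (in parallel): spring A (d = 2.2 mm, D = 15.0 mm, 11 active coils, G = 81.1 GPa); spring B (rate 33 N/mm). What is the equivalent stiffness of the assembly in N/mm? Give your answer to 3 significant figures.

k_A = Gd⁴/(8D³N_a) = (81.1×10³)(2.2⁴)/(8·15.0³·11) = 6.3967 N/mm
Parallel: k_eq = 6.3967 + 33 = 39.397 N/mm

39.4 N/mm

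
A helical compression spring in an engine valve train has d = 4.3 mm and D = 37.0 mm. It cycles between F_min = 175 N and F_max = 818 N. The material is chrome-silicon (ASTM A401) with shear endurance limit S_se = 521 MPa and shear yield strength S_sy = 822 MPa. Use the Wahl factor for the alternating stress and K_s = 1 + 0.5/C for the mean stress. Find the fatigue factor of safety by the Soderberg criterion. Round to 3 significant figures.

C = D/d = 37.0/4.3 = 8.6047; K_W = (4C−1)/(4C−4)+0.615/C = 1.1701; K_s = 1+0.5/C = 1.0581
F_a = (F_max−F_min)/2 = 321.5 N; F_m = (F_max+F_min)/2 = 496.5 N
τ_a = K_W·8F_aD/(πd³) = 1.1701 × 380.99 = 445.8 MPa
τ_m = K_s·8F_mD/(πd³) = 1.0581 × 588.38 = 622.57 MPa
Soderberg: 1/n_f = τ_a/S_se + τ_m/S_sy = 445.8/521 + 622.57/822 = 0.85566 + 0.75738 = 1.613
n_f = 1/1.613 = 0.6199

0.620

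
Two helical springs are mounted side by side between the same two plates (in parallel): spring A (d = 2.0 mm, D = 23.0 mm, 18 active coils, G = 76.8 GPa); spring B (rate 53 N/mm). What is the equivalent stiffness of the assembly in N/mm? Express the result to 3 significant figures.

53.7 N/mm

k_A = Gd⁴/(8D³N_a) = (76.8×10³)(2.0⁴)/(8·23.0³·18) = 0.70135 N/mm
Parallel: k_eq = 0.70135 + 53 = 53.701 N/mm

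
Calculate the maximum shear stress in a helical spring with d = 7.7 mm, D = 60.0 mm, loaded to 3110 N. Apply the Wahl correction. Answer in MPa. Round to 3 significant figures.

Spring index C = D/d = 60.0/7.7 = 7.7922
K_W = (4C−1)/(4C−4) + 0.615/C = 30.169/27.169 + 0.0789 = 1.1893
τ₀ = 8FD/(πd³) = 8·3110·60.0/(π·7.7³) = 1.4928e+06/1434.2 = 1040.8 MPa
τ_max = K·τ₀ = 1.1893 × 1040.8 = 1237.9 MPa

1240 MPa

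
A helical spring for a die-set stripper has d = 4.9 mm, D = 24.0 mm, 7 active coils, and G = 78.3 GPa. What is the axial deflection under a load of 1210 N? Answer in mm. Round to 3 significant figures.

20.8 mm

k = Gd⁴/(8D³N_a) = (78.3×10³)(4.9⁴)/(8·24.0³·7) = 58.307 N/mm
δ = F/k = 1210 / 58.307 = 20.752 mm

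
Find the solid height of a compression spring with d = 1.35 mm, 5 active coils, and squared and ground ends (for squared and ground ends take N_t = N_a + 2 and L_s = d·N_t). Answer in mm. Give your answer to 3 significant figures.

squared and ground ends: N_t = N_a + 2 = 5 + 2 = 7
L_s = d·N_t = 1.35 × 7 = 9.45 mm

9.45 mm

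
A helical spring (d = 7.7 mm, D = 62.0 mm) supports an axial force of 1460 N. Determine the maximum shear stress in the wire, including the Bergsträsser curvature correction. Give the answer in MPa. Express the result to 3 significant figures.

Spring index C = D/d = 62.0/7.7 = 8.0519
K_B = (4C+2)/(4C−3) = 34.208/29.208 = 1.1712
τ₀ = 8FD/(πd³) = 8·1460·62.0/(π·7.7³) = 724160/1434.2 = 504.91 MPa
τ_max = K·τ₀ = 1.1712 × 504.91 = 591.34 MPa

591 MPa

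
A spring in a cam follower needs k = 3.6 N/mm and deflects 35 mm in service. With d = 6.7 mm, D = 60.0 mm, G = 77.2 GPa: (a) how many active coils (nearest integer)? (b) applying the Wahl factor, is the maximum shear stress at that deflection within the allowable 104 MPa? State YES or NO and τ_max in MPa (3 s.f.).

(a) 25 coils; (b) YES, τ_max = 74.5 MPa

N_a = Gd⁴/(8D³k) = (77.2×10³)(6.7⁴)/(8·60.0³·3.6) = 25.01 → N_a = 25
Actual rate k = Gd⁴/(8D³·25) = 3.6011 N/mm
Working load F = kδ = 3.6011·35 = 126.04 N
C = 60.0/6.7 = 8.9552; K_W = (4C−1)/(4C−4)+0.615/C = 1.1630
τ_max = K_W·8FD/(πd³) = 1.1630·64.028 = 74.461 MPa
τ_max ≤ 104 MPa → acceptable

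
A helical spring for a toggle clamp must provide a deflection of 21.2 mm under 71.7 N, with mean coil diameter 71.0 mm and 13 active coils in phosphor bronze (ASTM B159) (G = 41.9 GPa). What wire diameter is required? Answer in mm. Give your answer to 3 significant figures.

Required rate k = F/δ = 71.7/21.2 = 3.3821 N/mm
d = (8D³N_a·k / G)^(1/4) = (8·71.0³·13·3.3821 / (41.9×10³))^0.25
  = (3004.5)^0.25 = 7.4036 mm

7.40 mm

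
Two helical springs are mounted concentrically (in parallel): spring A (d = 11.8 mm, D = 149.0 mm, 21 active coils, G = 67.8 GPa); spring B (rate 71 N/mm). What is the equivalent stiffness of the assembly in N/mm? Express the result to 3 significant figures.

73.4 N/mm

k_A = Gd⁴/(8D³N_a) = (67.8×10³)(11.8⁴)/(8·149.0³·21) = 2.3653 N/mm
Parallel: k_eq = 2.3653 + 71 = 73.365 N/mm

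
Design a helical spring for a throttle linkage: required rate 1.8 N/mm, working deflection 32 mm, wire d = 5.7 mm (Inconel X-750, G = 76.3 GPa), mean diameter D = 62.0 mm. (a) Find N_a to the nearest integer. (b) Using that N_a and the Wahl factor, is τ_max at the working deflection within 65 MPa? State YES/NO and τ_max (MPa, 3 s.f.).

N_a = Gd⁴/(8D³k) = (76.3×10³)(5.7⁴)/(8·62.0³·1.8) = 23.47 → N_a = 23
Actual rate k = Gd⁴/(8D³·23) = 1.8367 N/mm
Working load F = kδ = 1.8367·32 = 58.773 N
C = 62.0/5.7 = 10.8772; K_W = (4C−1)/(4C−4)+0.615/C = 1.1325
τ_max = K_W·8FD/(πd³) = 1.1325·50.106 = 56.743 MPa
τ_max ≤ 65 MPa → acceptable

(a) 23 coils; (b) YES, τ_max = 56.7 MPa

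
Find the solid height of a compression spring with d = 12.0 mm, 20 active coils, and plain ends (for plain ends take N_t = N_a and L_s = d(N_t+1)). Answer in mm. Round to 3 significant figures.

plain ends: N_t = N_a = 20
L_s = d·(N_t+1) = 12.0 × 21 = 252 mm

252 mm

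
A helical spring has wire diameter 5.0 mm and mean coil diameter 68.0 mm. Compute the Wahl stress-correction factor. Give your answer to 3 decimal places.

C = D/d = 68.0/5.0 = 13.6000
K_W = (4C−1)/(4C−4) + 0.615/C = 53.400/50.400 + 0.0452 = 1.1047

1.105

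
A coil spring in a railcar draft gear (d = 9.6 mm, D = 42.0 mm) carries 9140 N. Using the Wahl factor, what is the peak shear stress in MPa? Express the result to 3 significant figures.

1510 MPa

Spring index C = D/d = 42.0/9.6 = 4.3750
K_W = (4C−1)/(4C−4) + 0.615/C = 16.500/13.500 + 0.1406 = 1.3628
τ₀ = 8FD/(πd³) = 8·9140·42.0/(π·9.6³) = 3.07104e+06/2779.5 = 1104.9 MPa
τ_max = K·τ₀ = 1.3628 × 1104.9 = 1505.7 MPa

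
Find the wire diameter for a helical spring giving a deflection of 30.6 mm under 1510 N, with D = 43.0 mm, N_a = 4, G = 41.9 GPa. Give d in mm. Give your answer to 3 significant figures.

7.40 mm

Required rate k = F/δ = 1510/30.6 = 49.346 N/mm
d = (8D³N_a·k / G)^(1/4) = (8·43.0³·4·49.346 / (41.9×10³))^0.25
  = (2996.4)^0.25 = 7.3986 mm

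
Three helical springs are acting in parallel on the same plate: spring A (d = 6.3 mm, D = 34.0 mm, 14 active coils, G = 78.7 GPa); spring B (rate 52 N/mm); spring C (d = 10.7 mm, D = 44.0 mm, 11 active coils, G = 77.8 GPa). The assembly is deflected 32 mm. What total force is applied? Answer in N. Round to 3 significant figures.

6920 N

k_A = Gd⁴/(8D³N_a) = (78.7×10³)(6.3⁴)/(8·34.0³·14) = 28.163 N/mm
k_C = Gd⁴/(8D³N_a) = (77.8×10³)(10.7⁴)/(8·44.0³·11) = 136.04 N/mm
Parallel: k_eq = 28.163 + 52 + 136.04 = 216.21 N/mm
F = k_eq·δ = 216.21·32 = 6918.6 N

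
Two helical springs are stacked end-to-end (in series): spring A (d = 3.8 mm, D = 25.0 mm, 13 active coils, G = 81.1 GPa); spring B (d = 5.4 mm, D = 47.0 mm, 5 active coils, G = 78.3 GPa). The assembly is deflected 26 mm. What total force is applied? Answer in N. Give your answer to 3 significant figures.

k_A = Gd⁴/(8D³N_a) = (81.1×10³)(3.8⁴)/(8·25.0³·13) = 10.406 N/mm
k_B = Gd⁴/(8D³N_a) = (78.3×10³)(5.4⁴)/(8·47.0³·5) = 16.032 N/mm
Series: 1/k_eq = 1/10.406 + 1/16.032 = 0.15847; k_eq = 6.3103 N/mm
F = k_eq·δ = 6.3103·26 = 164.07 N

164 N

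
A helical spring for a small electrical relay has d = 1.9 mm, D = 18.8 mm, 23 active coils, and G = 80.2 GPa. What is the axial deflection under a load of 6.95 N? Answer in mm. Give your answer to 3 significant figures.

k = Gd⁴/(8D³N_a) = (80.2×10³)(1.9⁴)/(8·18.8³·23) = 0.85486 N/mm
δ = F/k = 6.95 / 0.85486 = 8.1299 mm

8.13 mm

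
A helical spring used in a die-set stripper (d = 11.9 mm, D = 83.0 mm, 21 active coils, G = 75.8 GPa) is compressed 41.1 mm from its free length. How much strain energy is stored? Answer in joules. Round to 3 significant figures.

13.4 J

k = Gd⁴/(8D³N_a) = (75.8×10³)(11.9⁴)/(8·83.0³·21) = 15.824 N/mm
U = ½kδ² = 0.5 × 15.824 × 41.1² = 13365 N·mm = 13.365 J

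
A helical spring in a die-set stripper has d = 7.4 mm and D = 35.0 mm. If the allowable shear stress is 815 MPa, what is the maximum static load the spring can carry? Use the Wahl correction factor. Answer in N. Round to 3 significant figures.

C = D/d = 35.0/7.4 = 4.7297
K_W = (4C−1)/(4C−4) + 0.615/C = 17.919/14.919 + 0.1300 = 1.3311
τ_max = K·8FD/(πd³) → F_max = τ_allow·πd³/(8DK)
F_max = 815·π·7.4³/(8·35.0·1.3311) = 1.0375e+06/372.71 = 2783.7 N

2780 N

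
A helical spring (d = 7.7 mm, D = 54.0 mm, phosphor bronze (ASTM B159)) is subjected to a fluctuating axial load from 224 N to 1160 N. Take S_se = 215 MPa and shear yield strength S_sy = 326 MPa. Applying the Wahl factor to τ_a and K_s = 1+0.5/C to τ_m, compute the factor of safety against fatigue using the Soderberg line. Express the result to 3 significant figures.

0.676

C = D/d = 54.0/7.7 = 7.0130; K_W = (4C−1)/(4C−4)+0.615/C = 1.2124; K_s = 1+0.5/C = 1.0713
F_a = (F_max−F_min)/2 = 468 N; F_m = (F_max+F_min)/2 = 692 N
τ_a = K_W·8F_aD/(πd³) = 1.2124 × 140.96 = 170.91 MPa
τ_m = K_s·8F_mD/(πd³) = 1.0713 × 208.43 = 223.29 MPa
Soderberg: 1/n_f = τ_a/S_se + τ_m/S_sy = 170.91/215 + 223.29/326 = 0.79492 + 0.68495 = 1.4799
n_f = 1/1.4799 = 0.6757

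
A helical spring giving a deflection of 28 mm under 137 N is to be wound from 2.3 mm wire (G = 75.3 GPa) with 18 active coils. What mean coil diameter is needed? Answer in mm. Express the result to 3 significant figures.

Required rate k = F/δ = 137/28 = 4.8929 N/mm
D = (Gd⁴/(8N_a·k))^(1/3) = (75.3×10³·2.3⁴/(8·18·4.8929))^(1/3)
  = (2990.76)^(1/3) = 14.4077 mm

14.4 mm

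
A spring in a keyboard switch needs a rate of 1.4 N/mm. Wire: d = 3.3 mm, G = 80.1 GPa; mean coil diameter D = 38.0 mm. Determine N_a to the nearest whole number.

15

N_a = Gd⁴/(8D³k) = (80.1×10³ × 3.3⁴)/(8 × 38.0³ × 1.4)
    = 9.49923e+06 / 614566 = 15.46 → 15 coils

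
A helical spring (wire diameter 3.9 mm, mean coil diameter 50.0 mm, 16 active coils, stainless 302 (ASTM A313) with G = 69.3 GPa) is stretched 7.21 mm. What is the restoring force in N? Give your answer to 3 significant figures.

7.22 N

k = Gd⁴/(8D³N_a) = (69.3×10³)(3.9⁴)/(8·50.0³·16) = 1.002 N/mm
F = k·δ = 1.002 × 7.21 = 7.2245 N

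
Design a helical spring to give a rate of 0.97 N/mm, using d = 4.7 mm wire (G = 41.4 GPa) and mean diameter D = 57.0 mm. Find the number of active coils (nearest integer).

N_a = Gd⁴/(8D³k) = (41.4×10³ × 4.7⁴)/(8 × 57.0³ × 0.97)
    = 2.02019e+07 / 1.4371e+06 = 14.06 → 14 coils

14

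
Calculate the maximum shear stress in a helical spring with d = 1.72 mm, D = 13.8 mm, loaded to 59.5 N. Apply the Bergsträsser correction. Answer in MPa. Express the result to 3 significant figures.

482 MPa

Spring index C = D/d = 13.8/1.72 = 8.0233
K_B = (4C+2)/(4C−3) = 34.093/29.093 = 1.1719
τ₀ = 8FD/(πd³) = 8·59.5·13.8/(π·1.72³) = 6568.8/15.986 = 410.91 MPa
τ_max = K·τ₀ = 1.1719 × 410.91 = 481.53 MPa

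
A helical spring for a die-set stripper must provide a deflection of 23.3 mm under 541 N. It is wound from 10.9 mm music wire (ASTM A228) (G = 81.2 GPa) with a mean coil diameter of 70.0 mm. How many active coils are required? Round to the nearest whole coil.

Required rate k = F/δ = 541/23.3 = 23.219 N/mm
N_a = Gd⁴/(8D³k) = (81.2×10³ × 10.9⁴)/(8 × 70.0³ × 23.219)
    = 1.1462e+09 / 6.37126e+07 = 17.99 → 18 coils

18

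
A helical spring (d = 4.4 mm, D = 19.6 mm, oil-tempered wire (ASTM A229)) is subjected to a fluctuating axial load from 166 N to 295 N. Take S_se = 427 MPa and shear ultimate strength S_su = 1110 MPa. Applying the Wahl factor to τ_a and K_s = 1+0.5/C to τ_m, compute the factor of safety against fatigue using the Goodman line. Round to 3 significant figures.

3.92

C = D/d = 19.6/4.4 = 4.4545; K_W = (4C−1)/(4C−4)+0.615/C = 1.3552; K_s = 1+0.5/C = 1.1122
F_a = (F_max−F_min)/2 = 64.5 N; F_m = (F_max+F_min)/2 = 230.5 N
τ_a = K_W·8F_aD/(πd³) = 1.3552 × 37.792 = 51.214 MPa
τ_m = K_s·8F_mD/(πd³) = 1.1122 × 135.05 = 150.21 MPa
Goodman: 1/n_f = τ_a/S_se + τ_m/S_su = 51.214/427 + 150.21/1110 = 0.11994 + 0.13533 = 0.25527
n_f = 1/0.25527 = 3.917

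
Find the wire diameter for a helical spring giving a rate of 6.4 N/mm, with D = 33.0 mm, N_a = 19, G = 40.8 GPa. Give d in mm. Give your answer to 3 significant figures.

d = (8D³N_a·k / G)^(1/4) = (8·33.0³·19·6.4 / (40.8×10³))^0.25
  = (856.85)^0.25 = 5.4104 mm

5.41 mm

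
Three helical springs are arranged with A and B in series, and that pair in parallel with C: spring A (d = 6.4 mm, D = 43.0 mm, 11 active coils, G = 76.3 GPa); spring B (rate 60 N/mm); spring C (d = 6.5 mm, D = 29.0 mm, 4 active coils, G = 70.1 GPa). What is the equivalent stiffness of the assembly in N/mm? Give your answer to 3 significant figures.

174 N/mm

k_A = Gd⁴/(8D³N_a) = (76.3×10³)(6.4⁴)/(8·43.0³·11) = 18.296 N/mm
k_C = Gd⁴/(8D³N_a) = (70.1×10³)(6.5⁴)/(8·29.0³·4) = 160.33 N/mm
Springs A,B series: k_AB = 1/(1/18.296+1/60) = 14.021 N/mm; parallel with C: k_eq = 14.021+160.33 = 174.36 N/mm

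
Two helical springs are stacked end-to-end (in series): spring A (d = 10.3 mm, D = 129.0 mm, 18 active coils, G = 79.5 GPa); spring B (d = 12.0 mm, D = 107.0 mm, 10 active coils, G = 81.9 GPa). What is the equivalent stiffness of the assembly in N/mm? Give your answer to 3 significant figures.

k_A = Gd⁴/(8D³N_a) = (79.5×10³)(10.3⁴)/(8·129.0³·18) = 2.8946 N/mm
k_B = Gd⁴/(8D³N_a) = (81.9×10³)(12.0⁴)/(8·107.0³·10) = 17.329 N/mm
Series: 1/k_eq = 1/2.8946 + 1/17.329 = 0.40318; k_eq = 2.4803 N/mm

2.48 N/mm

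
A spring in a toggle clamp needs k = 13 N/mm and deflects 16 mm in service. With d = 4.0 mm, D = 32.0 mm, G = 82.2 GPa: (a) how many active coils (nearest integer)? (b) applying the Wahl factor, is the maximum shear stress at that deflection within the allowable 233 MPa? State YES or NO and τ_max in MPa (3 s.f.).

N_a = Gd⁴/(8D³k) = (82.2×10³)(4.0⁴)/(8·32.0³·13) = 6.175 → N_a = 6
Actual rate k = Gd⁴/(8D³·6) = 13.379 N/mm
Working load F = kδ = 13.379·16 = 214.06 N
C = 32.0/4.0 = 8.0000; K_W = (4C−1)/(4C−4)+0.615/C = 1.1840
τ_max = K_W·8FD/(πd³) = 1.1840·272.55 = 322.71 MPa
τ_max > 233 MPa → exceeds allowable

(a) 6 coils; (b) NO, τ_max = 323 MPa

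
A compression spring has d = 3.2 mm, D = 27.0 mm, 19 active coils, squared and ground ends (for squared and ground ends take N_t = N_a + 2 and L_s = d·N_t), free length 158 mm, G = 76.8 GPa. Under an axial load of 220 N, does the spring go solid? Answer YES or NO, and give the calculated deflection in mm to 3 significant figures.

k = Gd⁴/(8D³N_a) = (76.8×10³)(3.2⁴)/(8·27.0³·19) = 2.6917 N/mm
N_t = 21; L_s = 3.2·21 = 67.2 mm; δ_solid = L₀ − L_s = 158 − 67.2 = 90.8 mm
δ = F/k = 220/2.6917 = 81.733 mm
δ < δ_solid → spring does not go solid

NO, δ = 81.7 mm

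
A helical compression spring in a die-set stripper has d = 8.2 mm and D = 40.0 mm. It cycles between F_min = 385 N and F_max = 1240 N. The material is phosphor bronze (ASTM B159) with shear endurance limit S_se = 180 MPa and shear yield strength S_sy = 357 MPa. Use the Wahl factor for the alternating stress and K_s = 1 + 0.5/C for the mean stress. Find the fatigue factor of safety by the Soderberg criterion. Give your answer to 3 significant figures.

C = D/d = 40.0/8.2 = 4.8780; K_W = (4C−1)/(4C−4)+0.615/C = 1.3195; K_s = 1+0.5/C = 1.1025
F_a = (F_max−F_min)/2 = 427.5 N; F_m = (F_max+F_min)/2 = 812.5 N
τ_a = K_W·8F_aD/(πd³) = 1.3195 × 78.976 = 104.21 MPa
τ_m = K_s·8F_mD/(πd³) = 1.1025 × 150.1 = 165.49 MPa
Soderberg: 1/n_f = τ_a/S_se + τ_m/S_sy = 104.21/180 + 165.49/357 = 0.57892 + 0.46355 = 1.0425
n_f = 1/1.0425 = 0.9593

0.959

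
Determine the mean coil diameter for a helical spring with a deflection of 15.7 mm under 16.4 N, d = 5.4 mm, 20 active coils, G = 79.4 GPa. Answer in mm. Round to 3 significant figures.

Required rate k = F/δ = 16.4/15.7 = 1.0446 N/mm
D = (Gd⁴/(8N_a·k))^(1/3) = (79.4×10³·5.4⁴/(8·20·1.0446))^(1/3)
  = (403953)^(1/3) = 73.9226 mm

73.9 mm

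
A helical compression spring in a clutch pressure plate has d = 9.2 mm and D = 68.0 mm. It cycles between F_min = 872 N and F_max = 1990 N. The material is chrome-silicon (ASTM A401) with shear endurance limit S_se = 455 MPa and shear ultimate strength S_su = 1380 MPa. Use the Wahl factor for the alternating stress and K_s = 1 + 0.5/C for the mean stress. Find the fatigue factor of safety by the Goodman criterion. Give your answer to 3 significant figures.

1.74

C = D/d = 68.0/9.2 = 7.3913; K_W = (4C−1)/(4C−4)+0.615/C = 1.2006; K_s = 1+0.5/C = 1.0676
F_a = (F_max−F_min)/2 = 559 N; F_m = (F_max+F_min)/2 = 1431 N
τ_a = K_W·8F_aD/(πd³) = 1.2006 × 124.31 = 149.24 MPa
τ_m = K_s·8F_mD/(πd³) = 1.0676 × 318.22 = 339.74 MPa
Goodman: 1/n_f = τ_a/S_se + τ_m/S_su = 149.24/455 + 339.74/1380 = 0.32800 + 0.24619 = 0.57419
n_f = 1/0.57419 = 1.742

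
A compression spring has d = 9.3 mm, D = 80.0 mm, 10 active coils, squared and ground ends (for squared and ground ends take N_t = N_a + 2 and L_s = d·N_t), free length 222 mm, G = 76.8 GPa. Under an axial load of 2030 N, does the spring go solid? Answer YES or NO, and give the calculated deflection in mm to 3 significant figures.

YES, δ = 145 mm

k = Gd⁴/(8D³N_a) = (76.8×10³)(9.3⁴)/(8·80.0³·10) = 14.026 N/mm
N_t = 12; L_s = 9.3·12 = 111.6 mm; δ_solid = L₀ − L_s = 222 − 111.6 = 110.4 mm
δ = F/k = 2030/14.026 = 144.73 mm
δ ≥ δ_solid → spring goes solid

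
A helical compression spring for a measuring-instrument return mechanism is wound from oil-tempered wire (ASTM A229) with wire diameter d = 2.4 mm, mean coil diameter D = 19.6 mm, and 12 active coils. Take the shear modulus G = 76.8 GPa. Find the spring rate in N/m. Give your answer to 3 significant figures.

k = Gd⁴/(8D³N_a) = (76.8×10³ × 2.4⁴) / (8 × 19.6³ × 12)
  = 2.54804e+06 / 722835 = 3.5251 N/mm = 3525.1 N/m

3530 N/m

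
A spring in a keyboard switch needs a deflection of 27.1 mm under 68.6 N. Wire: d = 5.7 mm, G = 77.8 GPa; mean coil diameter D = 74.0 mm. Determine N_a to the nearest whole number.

Required rate k = F/δ = 68.6/27.1 = 2.5314 N/mm
N_a = Gd⁴/(8D³k) = (77.8×10³ × 5.7⁴)/(8 × 74.0³ × 2.5314)
    = 8.21257e+07 / 8.20616e+06 = 10.01 → 10 coils

10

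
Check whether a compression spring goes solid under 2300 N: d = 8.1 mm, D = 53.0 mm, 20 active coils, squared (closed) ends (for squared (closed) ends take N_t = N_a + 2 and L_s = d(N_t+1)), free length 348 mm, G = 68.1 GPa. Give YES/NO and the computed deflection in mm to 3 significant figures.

k = Gd⁴/(8D³N_a) = (68.1×10³)(8.1⁴)/(8·53.0³·20) = 12.307 N/mm
N_t = 22; L_s = 8.1·23 = 186.3 mm; δ_solid = L₀ − L_s = 348 − 186.3 = 161.7 mm
δ = F/k = 2300/12.307 = 186.89 mm
δ ≥ δ_solid → spring goes solid

YES, δ = 187 mm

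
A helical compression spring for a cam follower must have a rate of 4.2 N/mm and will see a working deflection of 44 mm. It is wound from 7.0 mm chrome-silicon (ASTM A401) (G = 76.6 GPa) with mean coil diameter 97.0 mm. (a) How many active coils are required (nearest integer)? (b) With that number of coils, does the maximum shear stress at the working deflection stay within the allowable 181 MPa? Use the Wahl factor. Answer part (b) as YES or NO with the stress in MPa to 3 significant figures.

N_a = Gd⁴/(8D³k) = (76.6×10³)(7.0⁴)/(8·97.0³·4.2) = 5.997 → N_a = 6
Actual rate k = Gd⁴/(8D³·6) = 4.1982 N/mm
Working load F = kδ = 4.1982·44 = 184.72 N
C = 97.0/7.0 = 13.8571; K_W = (4C−1)/(4C−4)+0.615/C = 1.1027
τ_max = K_W·8FD/(πd³) = 1.1027·133.03 = 146.69 MPa
τ_max ≤ 181 MPa → acceptable

(a) 6 coils; (b) YES, τ_max = 147 MPa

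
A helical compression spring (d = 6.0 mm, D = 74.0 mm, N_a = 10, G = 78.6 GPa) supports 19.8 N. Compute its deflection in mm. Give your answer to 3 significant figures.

k = Gd⁴/(8D³N_a) = (78.6×10³)(6.0⁴)/(8·74.0³·10) = 3.1423 N/mm
δ = F/k = 19.8 / 3.1423 = 6.3012 mm

6.30 mm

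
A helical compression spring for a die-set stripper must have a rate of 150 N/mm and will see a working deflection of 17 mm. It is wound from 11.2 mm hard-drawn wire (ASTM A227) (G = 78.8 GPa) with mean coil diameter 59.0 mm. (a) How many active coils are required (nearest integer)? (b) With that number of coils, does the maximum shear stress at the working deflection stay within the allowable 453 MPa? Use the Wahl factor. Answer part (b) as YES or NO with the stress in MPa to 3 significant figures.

(a) 5 coils; (b) YES, τ_max = 355 MPa

N_a = Gd⁴/(8D³k) = (78.8×10³)(11.2⁴)/(8·59.0³·150) = 5.031 → N_a = 5
Actual rate k = Gd⁴/(8D³·5) = 150.93 N/mm
Working load F = kδ = 150.93·17 = 2565.8 N
C = 59.0/11.2 = 5.2679; K_W = (4C−1)/(4C−4)+0.615/C = 1.2925
τ_max = K_W·8FD/(πd³) = 1.2925·274.39 = 354.64 MPa
τ_max ≤ 453 MPa → acceptable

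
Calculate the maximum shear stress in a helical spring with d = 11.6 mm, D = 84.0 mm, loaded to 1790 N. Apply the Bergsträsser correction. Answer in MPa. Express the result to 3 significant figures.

Spring index C = D/d = 84.0/11.6 = 7.2414
K_B = (4C+2)/(4C−3) = 30.966/25.966 = 1.1926
τ₀ = 8FD/(πd³) = 8·1790·84.0/(π·11.6³) = 1.20288e+06/4903.7 = 245.3 MPa
τ_max = K·τ₀ = 1.1926 × 245.3 = 292.54 MPa

293 MPa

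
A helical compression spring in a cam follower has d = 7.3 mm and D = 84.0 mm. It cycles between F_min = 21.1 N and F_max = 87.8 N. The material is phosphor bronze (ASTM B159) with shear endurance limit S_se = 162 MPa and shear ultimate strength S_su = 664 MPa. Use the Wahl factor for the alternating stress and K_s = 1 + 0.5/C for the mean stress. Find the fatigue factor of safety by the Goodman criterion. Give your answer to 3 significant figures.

C = D/d = 84.0/7.3 = 11.5068; K_W = (4C−1)/(4C−4)+0.615/C = 1.1248; K_s = 1+0.5/C = 1.0435
F_a = (F_max−F_min)/2 = 33.35 N; F_m = (F_max+F_min)/2 = 54.45 N
τ_a = K_W·8F_aD/(πd³) = 1.1248 × 18.338 = 20.627 MPa
τ_m = K_s·8F_mD/(πd³) = 1.0435 × 29.94 = 31.241 MPa
Goodman: 1/n_f = τ_a/S_se + τ_m/S_su = 20.627/162 + 31.241/664 = 0.12733 + 0.04705 = 0.17438
n_f = 1/0.17438 = 5.735

5.73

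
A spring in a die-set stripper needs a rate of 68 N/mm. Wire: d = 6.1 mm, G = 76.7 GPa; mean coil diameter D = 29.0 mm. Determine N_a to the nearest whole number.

N_a = Gd⁴/(8D³k) = (76.7×10³ × 6.1⁴)/(8 × 29.0³ × 68)
    = 1.06198e+08 / 1.32676e+07 = 8.004 → 8 coils

8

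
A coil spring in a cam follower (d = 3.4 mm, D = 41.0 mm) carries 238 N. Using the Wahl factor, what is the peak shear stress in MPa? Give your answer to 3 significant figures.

Spring index C = D/d = 41.0/3.4 = 12.0588
K_W = (4C−1)/(4C−4) + 0.615/C = 47.235/44.235 + 0.0510 = 1.1188
τ₀ = 8FD/(πd³) = 8·238·41.0/(π·3.4³) = 78064/123.48 = 632.21 MPa
τ_max = K·τ₀ = 1.1188 × 632.21 = 707.33 MPa

707 MPa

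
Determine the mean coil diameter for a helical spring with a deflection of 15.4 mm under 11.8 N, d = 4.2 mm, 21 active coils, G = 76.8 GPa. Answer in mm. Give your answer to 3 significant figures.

Required rate k = F/δ = 11.8/15.4 = 0.76623 N/mm
D = (Gd⁴/(8N_a·k))^(1/3) = (76.8×10³·4.2⁴/(8·21·0.76623))^(1/3)
  = (185647)^(1/3) = 57.0465 mm

57.0 mm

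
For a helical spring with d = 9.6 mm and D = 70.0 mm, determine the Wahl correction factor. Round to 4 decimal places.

C = D/d = 70.0/9.6 = 7.2917
K_W = (4C−1)/(4C−4) + 0.615/C = 28.167/25.167 + 0.0843 = 1.2035

1.2035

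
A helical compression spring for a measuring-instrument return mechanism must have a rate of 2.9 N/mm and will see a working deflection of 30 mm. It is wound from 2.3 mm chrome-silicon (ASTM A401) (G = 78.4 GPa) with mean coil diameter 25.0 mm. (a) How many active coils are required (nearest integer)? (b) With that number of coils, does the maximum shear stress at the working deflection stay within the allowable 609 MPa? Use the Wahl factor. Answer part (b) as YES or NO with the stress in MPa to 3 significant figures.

(a) 6 coils; (b) YES, τ_max = 520 MPa

N_a = Gd⁴/(8D³k) = (78.4×10³)(2.3⁴)/(8·25.0³·2.9) = 6.052 → N_a = 6
Actual rate k = Gd⁴/(8D³·6) = 2.9253 N/mm
Working load F = kδ = 2.9253·30 = 87.758 N
C = 25.0/2.3 = 10.8696; K_W = (4C−1)/(4C−4)+0.615/C = 1.1326
τ_max = K_W·8FD/(πd³) = 1.1326·459.18 = 520.06 MPa
τ_max ≤ 609 MPa → acceptable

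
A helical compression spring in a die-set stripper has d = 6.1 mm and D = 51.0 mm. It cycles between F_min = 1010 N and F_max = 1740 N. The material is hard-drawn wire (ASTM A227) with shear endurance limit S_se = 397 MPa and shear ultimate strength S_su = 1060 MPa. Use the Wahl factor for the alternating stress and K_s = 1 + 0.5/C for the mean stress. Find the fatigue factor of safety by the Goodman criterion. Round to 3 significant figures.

C = D/d = 51.0/6.1 = 8.3607; K_W = (4C−1)/(4C−4)+0.615/C = 1.1755; K_s = 1+0.5/C = 1.0598
F_a = (F_max−F_min)/2 = 365 N; F_m = (F_max+F_min)/2 = 1375 N
τ_a = K_W·8F_aD/(πd³) = 1.1755 × 208.84 = 245.48 MPa
τ_m = K_s·8F_mD/(πd³) = 1.0598 × 786.73 = 833.78 MPa
Goodman: 1/n_f = τ_a/S_se + τ_m/S_su = 245.48/397 + 833.78/1060 = 0.61834 + 0.78658 = 1.4049
n_f = 1/1.4049 = 0.7118

0.712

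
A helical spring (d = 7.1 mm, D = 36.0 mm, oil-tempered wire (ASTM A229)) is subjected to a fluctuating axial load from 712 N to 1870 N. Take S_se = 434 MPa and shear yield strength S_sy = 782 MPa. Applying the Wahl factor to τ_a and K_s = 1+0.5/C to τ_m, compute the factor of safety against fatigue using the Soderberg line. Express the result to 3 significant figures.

C = D/d = 36.0/7.1 = 5.0704; K_W = (4C−1)/(4C−4)+0.615/C = 1.3055; K_s = 1+0.5/C = 1.0986
F_a = (F_max−F_min)/2 = 579 N; F_m = (F_max+F_min)/2 = 1291 N
τ_a = K_W·8F_aD/(πd³) = 1.3055 × 148.3 = 193.61 MPa
τ_m = K_s·8F_mD/(πd³) = 1.0986 × 330.67 = 363.28 MPa
Soderberg: 1/n_f = τ_a/S_se + τ_m/S_sy = 193.61/434 + 363.28/782 = 0.44612 + 0.46455 = 0.91067
n_f = 1/0.91067 = 1.098

1.10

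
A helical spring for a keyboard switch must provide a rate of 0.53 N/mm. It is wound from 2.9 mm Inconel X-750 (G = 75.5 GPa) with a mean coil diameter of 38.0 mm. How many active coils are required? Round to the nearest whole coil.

N_a = Gd⁴/(8D³k) = (75.5×10³ × 2.9⁴)/(8 × 38.0³ × 0.53)
    = 5.33997e+06 / 232657 = 22.95 → 23 coils

23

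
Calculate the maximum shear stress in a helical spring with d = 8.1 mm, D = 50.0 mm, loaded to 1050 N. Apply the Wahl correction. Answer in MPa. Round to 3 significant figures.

313 MPa

Spring index C = D/d = 50.0/8.1 = 6.1728
K_W = (4C−1)/(4C−4) + 0.615/C = 23.691/20.691 + 0.0996 = 1.2446
τ₀ = 8FD/(πd³) = 8·1050·50.0/(π·8.1³) = 420000/1669.6 = 251.56 MPa
τ_max = K·τ₀ = 1.2446 × 251.56 = 313.1 MPa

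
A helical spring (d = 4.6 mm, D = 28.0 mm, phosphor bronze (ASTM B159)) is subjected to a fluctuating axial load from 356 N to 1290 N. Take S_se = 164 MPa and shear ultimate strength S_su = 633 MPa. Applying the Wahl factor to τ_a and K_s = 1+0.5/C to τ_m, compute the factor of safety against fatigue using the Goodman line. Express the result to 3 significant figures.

0.275

C = D/d = 28.0/4.6 = 6.0870; K_W = (4C−1)/(4C−4)+0.615/C = 1.2485; K_s = 1+0.5/C = 1.0821
F_a = (F_max−F_min)/2 = 467 N; F_m = (F_max+F_min)/2 = 823 N
τ_a = K_W·8F_aD/(πd³) = 1.2485 × 342.09 = 427.09 MPa
τ_m = K_s·8F_mD/(πd³) = 1.0821 × 602.87 = 652.39 MPa
Goodman: 1/n_f = τ_a/S_se + τ_m/S_su = 427.09/164 + 652.39/633 = 2.60421 + 1.03064 = 3.6348
n_f = 1/3.6348 = 0.2751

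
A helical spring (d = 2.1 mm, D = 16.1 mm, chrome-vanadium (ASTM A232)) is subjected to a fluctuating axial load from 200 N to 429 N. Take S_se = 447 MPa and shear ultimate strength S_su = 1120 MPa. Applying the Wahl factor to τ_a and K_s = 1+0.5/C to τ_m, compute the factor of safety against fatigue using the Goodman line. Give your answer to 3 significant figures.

0.374

C = D/d = 16.1/2.1 = 7.6667; K_W = (4C−1)/(4C−4)+0.615/C = 1.1927; K_s = 1+0.5/C = 1.0652
F_a = (F_max−F_min)/2 = 114.5 N; F_m = (F_max+F_min)/2 = 314.5 N
τ_a = K_W·8F_aD/(πd³) = 1.1927 × 506.89 = 604.58 MPa
τ_m = K_s·8F_mD/(πd³) = 1.0652 × 1392.3 = 1483.1 MPa
Goodman: 1/n_f = τ_a/S_se + τ_m/S_su = 604.58/447 + 1483.1/1120 = 1.35252 + 1.32419 = 2.6767
n_f = 1/2.6767 = 0.3736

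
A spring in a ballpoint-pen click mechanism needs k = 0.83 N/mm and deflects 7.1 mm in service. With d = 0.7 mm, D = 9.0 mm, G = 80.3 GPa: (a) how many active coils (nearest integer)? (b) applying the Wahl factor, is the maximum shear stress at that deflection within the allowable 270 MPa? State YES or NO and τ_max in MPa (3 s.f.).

N_a = Gd⁴/(8D³k) = (80.3×10³)(0.7⁴)/(8·9.0³·0.83) = 3.983 → N_a = 4
Actual rate k = Gd⁴/(8D³·4) = 0.82648 N/mm
Working load F = kδ = 0.82648·7.1 = 5.868 N
C = 9.0/0.7 = 12.8571; K_W = (4C−1)/(4C−4)+0.615/C = 1.1111
τ_max = K_W·8FD/(πd³) = 1.1111·392.08 = 435.64 MPa
τ_max > 270 MPa → exceeds allowable

(a) 4 coils; (b) NO, τ_max = 436 MPa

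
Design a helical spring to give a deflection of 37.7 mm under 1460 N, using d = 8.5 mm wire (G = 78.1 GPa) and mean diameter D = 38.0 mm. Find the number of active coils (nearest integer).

Required rate k = F/δ = 1460/37.7 = 38.727 N/mm
N_a = Gd⁴/(8D³k) = (78.1×10³ × 8.5⁴)/(8 × 38.0³ × 38.727)
    = 4.07687e+08 / 1.70001e+07 = 23.98 → 24 coils

24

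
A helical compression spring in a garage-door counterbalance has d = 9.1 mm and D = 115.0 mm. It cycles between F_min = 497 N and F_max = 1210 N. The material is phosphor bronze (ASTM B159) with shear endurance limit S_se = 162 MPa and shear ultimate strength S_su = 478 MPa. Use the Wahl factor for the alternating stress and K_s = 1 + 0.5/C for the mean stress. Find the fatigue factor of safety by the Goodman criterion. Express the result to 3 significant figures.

C = D/d = 115.0/9.1 = 12.6374; K_W = (4C−1)/(4C−4)+0.615/C = 1.1131; K_s = 1+0.5/C = 1.0396
F_a = (F_max−F_min)/2 = 356.5 N; F_m = (F_max+F_min)/2 = 853.5 N
τ_a = K_W·8F_aD/(πd³) = 1.1131 × 138.54 = 154.21 MPa
τ_m = K_s·8F_mD/(πd³) = 1.0396 × 331.68 = 344.8 MPa
Goodman: 1/n_f = τ_a/S_se + τ_m/S_su = 154.21/162 + 344.8/478 = 0.95191 + 0.72134 = 1.6733
n_f = 1/1.6733 = 0.5976

0.598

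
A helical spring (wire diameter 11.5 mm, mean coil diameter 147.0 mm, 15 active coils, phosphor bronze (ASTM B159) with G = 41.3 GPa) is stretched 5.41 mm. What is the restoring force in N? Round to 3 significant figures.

10.3 N

k = Gd⁴/(8D³N_a) = (41.3×10³)(11.5⁴)/(8·147.0³·15) = 1.895 N/mm
F = k·δ = 1.895 × 5.41 = 10.252 N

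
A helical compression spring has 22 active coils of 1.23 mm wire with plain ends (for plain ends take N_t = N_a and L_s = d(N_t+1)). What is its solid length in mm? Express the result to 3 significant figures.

28.3 mm

plain ends: N_t = N_a = 22
L_s = d·(N_t+1) = 1.23 × 23 = 28.29 mm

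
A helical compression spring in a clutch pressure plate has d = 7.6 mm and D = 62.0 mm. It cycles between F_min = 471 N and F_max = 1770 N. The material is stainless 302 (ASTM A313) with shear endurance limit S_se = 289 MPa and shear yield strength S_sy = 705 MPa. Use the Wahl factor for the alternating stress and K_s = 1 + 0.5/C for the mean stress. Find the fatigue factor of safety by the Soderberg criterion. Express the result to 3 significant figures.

C = D/d = 62.0/7.6 = 8.1579; K_W = (4C−1)/(4C−4)+0.615/C = 1.1802; K_s = 1+0.5/C = 1.0613
F_a = (F_max−F_min)/2 = 649.5 N; F_m = (F_max+F_min)/2 = 1120.5 N
τ_a = K_W·8F_aD/(πd³) = 1.1802 × 233.6 = 275.69 MPa
τ_m = K_s·8F_mD/(πd³) = 1.0613 × 403 = 427.7 MPa
Soderberg: 1/n_f = τ_a/S_se + τ_m/S_sy = 275.69/289 + 427.7/705 = 0.95393 + 0.60666 = 1.5606
n_f = 1/1.5606 = 0.6408

0.641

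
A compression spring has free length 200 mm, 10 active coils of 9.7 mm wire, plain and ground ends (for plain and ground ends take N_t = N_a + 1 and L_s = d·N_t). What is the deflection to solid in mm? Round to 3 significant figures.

N_t = 11; L_s = 9.7·11 = 106.7 mm
δ_solid = L₀ − L_s = 200 − 106.7 = 93.3 mm

93.3 mm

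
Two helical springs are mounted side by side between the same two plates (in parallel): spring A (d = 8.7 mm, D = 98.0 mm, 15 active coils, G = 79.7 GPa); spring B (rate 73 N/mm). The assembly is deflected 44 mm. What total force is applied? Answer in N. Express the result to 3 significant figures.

k_A = Gd⁴/(8D³N_a) = (79.7×10³)(8.7⁴)/(8·98.0³·15) = 4.0427 N/mm
Parallel: k_eq = 4.0427 + 73 = 77.043 N/mm
F = k_eq·δ = 77.043·44 = 3389.9 N

3390 N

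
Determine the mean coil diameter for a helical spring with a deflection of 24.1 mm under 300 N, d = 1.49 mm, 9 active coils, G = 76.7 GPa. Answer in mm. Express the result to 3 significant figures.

Required rate k = F/δ = 300/24.1 = 12.448 N/mm
D = (Gd⁴/(8N_a·k))^(1/3) = (76.7×10³·1.49⁴/(8·9·12.448))^(1/3)
  = (421.797)^(1/3) = 7.4995 mm

7.50 mm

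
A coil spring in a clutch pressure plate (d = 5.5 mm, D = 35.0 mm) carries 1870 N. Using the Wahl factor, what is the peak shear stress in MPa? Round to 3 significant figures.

1240 MPa

Spring index C = D/d = 35.0/5.5 = 6.3636
K_W = (4C−1)/(4C−4) + 0.615/C = 24.455/21.455 + 0.0966 = 1.2365
τ₀ = 8FD/(πd³) = 8·1870·35.0/(π·5.5³) = 523600/522.68 = 1001.8 MPa
τ_max = K·τ₀ = 1.2365 × 1001.8 = 1238.6 MPa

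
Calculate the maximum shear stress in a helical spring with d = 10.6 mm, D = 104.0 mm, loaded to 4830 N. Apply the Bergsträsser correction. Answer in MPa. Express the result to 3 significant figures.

Spring index C = D/d = 104.0/10.6 = 9.8113
K_B = (4C+2)/(4C−3) = 41.245/36.245 = 1.1379
τ₀ = 8FD/(πd³) = 8·4830·104.0/(π·10.6³) = 4.01856e+06/3741.7 = 1074 MPa
τ_max = K·τ₀ = 1.1379 × 1074 = 1222.2 MPa

1220 MPa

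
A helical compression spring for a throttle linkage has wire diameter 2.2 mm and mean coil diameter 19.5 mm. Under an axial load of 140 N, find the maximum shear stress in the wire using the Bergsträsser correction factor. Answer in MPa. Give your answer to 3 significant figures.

753 MPa

Spring index C = D/d = 19.5/2.2 = 8.8636
K_B = (4C+2)/(4C−3) = 37.455/32.455 = 1.1541
τ₀ = 8FD/(πd³) = 8·140·19.5/(π·2.2³) = 21840/33.452 = 652.88 MPa
τ_max = K·τ₀ = 1.1541 × 652.88 = 753.47 MPa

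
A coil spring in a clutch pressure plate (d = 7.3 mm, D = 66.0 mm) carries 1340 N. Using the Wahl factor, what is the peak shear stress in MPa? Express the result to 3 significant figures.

Spring index C = D/d = 66.0/7.3 = 9.0411
K_W = (4C−1)/(4C−4) + 0.615/C = 35.164/32.164 + 0.0680 = 1.1613
τ₀ = 8FD/(πd³) = 8·1340·66.0/(π·7.3³) = 707520/1222.1 = 578.92 MPa
τ_max = K·τ₀ = 1.1613 × 578.92 = 672.3 MPa

672 MPa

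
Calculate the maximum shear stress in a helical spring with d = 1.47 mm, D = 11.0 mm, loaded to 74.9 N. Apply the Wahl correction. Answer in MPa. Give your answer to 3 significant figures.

Spring index C = D/d = 11.0/1.47 = 7.4830
K_W = (4C−1)/(4C−4) + 0.615/C = 28.932/25.932 + 0.0822 = 1.1979
τ₀ = 8FD/(πd³) = 8·74.9·11.0/(π·1.47³) = 6591.2/9.9793 = 660.48 MPa
τ_max = K·τ₀ = 1.1979 × 660.48 = 791.18 MPa

791 MPa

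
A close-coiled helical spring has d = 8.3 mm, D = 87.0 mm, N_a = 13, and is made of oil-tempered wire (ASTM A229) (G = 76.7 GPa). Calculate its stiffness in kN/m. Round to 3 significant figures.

k = Gd⁴/(8D³N_a) = (76.7×10³ × 8.3⁴) / (8 × 87.0³ × 13)
  = 3.64005e+08 / 6.84843e+07 = 5.3152 N/mm

5.32 kN/m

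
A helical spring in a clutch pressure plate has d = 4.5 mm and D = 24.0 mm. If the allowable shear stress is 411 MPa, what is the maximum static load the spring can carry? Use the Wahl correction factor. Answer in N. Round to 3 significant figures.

C = D/d = 24.0/4.5 = 5.3333
K_W = (4C−1)/(4C−4) + 0.615/C = 20.333/17.333 + 0.1153 = 1.2884
τ_max = K·8FD/(πd³) → F_max = τ_allow·πd³/(8DK)
F_max = 411·π·4.5³/(8·24.0·1.2884) = 1.1766e+05/247.37 = 475.64 N

476 N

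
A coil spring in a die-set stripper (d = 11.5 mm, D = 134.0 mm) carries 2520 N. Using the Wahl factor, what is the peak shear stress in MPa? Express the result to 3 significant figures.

635 MPa

Spring index C = D/d = 134.0/11.5 = 11.6522
K_W = (4C−1)/(4C−4) + 0.615/C = 45.609/42.609 + 0.0528 = 1.1232
τ₀ = 8FD/(πd³) = 8·2520·134.0/(π·11.5³) = 2.70144e+06/4778 = 565.39 MPa
τ_max = K·τ₀ = 1.1232 × 565.39 = 635.04 MPa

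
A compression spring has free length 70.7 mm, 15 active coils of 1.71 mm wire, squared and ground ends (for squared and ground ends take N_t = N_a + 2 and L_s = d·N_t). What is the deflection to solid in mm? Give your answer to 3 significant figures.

41.6 mm

N_t = 17; L_s = 1.71·17 = 29.07 mm
δ_solid = L₀ − L_s = 70.7 − 29.07 = 41.63 mm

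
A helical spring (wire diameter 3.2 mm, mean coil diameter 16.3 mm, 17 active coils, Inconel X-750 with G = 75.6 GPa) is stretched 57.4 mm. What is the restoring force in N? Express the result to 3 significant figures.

773 N

k = Gd⁴/(8D³N_a) = (75.6×10³)(3.2⁴)/(8·16.3³·17) = 13.459 N/mm
F = k·δ = 13.459 × 57.4 = 772.56 N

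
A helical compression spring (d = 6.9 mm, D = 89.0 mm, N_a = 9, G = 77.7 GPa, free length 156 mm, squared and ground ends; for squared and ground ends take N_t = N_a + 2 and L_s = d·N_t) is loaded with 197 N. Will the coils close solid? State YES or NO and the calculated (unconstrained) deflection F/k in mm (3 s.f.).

k = Gd⁴/(8D³N_a) = (77.7×10³)(6.9⁴)/(8·89.0³·9) = 3.4699 N/mm
N_t = 11; L_s = 6.9·11 = 75.9 mm; δ_solid = L₀ − L_s = 156 − 75.9 = 80.1 mm
δ = F/k = 197/3.4699 = 56.774 mm
δ < δ_solid → spring does not go solid

NO, δ = 56.8 mm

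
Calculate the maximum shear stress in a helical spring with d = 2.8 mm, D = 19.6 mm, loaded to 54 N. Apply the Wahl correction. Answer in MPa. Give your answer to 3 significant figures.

Spring index C = D/d = 19.6/2.8 = 7.0000
K_W = (4C−1)/(4C−4) + 0.615/C = 27.000/24.000 + 0.0879 = 1.2129
τ₀ = 8FD/(πd³) = 8·54·19.6/(π·2.8³) = 8467.2/68.964 = 122.78 MPa
τ_max = K·τ₀ = 1.2129 × 122.78 = 148.91 MPa

149 MPa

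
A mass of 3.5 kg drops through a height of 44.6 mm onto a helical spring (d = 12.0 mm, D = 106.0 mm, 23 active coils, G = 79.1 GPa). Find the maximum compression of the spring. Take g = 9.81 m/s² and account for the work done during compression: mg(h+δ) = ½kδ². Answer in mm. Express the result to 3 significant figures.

25.3 mm

k = Gd⁴/(8D³N_a) = (79.1×10³)(12.0⁴)/(8·106.0³·23) = 7.4846 N/mm
W = mg = 3.5 × 9.81 = 34.335 N
½kδ² − Wδ − Wh = 0 → δ = (W + √(W² + 2kWh))/k
δ = (34.335 + √(1178.9 + 22922.8))/7.4846 = (34.335 + 155.25)/7.4846 = 25.33 mm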